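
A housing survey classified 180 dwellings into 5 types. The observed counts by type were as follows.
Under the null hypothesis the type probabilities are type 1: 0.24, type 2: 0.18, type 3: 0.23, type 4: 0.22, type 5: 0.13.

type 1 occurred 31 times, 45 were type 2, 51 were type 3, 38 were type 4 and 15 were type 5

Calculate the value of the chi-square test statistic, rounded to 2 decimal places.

Expected counts E_i = n·p_i: 180×0.24 = 43.2, 180×0.18 = 32.4, 180×0.23 = 41.4, 180×0.22 = 39.6, 180×0.13 = 23.4.
χ² = (31−43.2)²/43.2 + (45−32.4)²/32.4 + (51−41.4)²/41.4 + (38−39.6)²/39.6 + (15−23.4)²/23.4
   = 3.445 + 4.900 + 2.226 + 0.065 + 3.015
Sum = 13.65

13.65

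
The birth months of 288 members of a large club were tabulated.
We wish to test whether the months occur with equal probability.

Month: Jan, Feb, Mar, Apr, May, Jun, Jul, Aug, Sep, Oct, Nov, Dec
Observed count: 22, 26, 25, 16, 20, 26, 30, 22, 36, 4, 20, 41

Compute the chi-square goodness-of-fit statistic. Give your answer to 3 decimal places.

40.917

Expected count for each of the 12 categories: 288/12 = 24.
Jan: (22 − 24)²/24 = 4/24 = 0.1667
Feb: (26 − 24)²/24 = 4/24 = 0.1667
Mar: (25 − 24)²/24 = 1/24 = 0.0417
Apr: (16 − 24)²/24 = 64/24 = 2.6667
May: (20 − 24)²/24 = 16/24 = 0.6667
Jun: (26 − 24)²/24 = 4/24 = 0.1667
Jul: (30 − 24)²/24 = 36/24 = 1.5000
Aug: (22 − 24)²/24 = 4/24 = 0.1667
Sep: (36 − 24)²/24 = 144/24 = 6.0000
Oct: (4 − 24)²/24 = 400/24 = 16.6667
Nov: (20 − 24)²/24 = 16/24 = 0.6667
Dec: (41 − 24)²/24 = 289/24 = 12.0417
Sum = 40.917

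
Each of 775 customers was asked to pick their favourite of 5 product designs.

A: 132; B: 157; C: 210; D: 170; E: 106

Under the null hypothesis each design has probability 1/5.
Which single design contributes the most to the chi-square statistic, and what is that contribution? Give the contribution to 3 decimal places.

Expected count for each of the 5 categories: 775/5 = 155.
cat         O        E   (O−E)²/E
A         132      155     3.4129
B         157      155     0.0258
C         210      155    19.5161
D         170      155     1.4516
E         106      155    15.4903
The largest term is for C: 19.516.

C, 19.516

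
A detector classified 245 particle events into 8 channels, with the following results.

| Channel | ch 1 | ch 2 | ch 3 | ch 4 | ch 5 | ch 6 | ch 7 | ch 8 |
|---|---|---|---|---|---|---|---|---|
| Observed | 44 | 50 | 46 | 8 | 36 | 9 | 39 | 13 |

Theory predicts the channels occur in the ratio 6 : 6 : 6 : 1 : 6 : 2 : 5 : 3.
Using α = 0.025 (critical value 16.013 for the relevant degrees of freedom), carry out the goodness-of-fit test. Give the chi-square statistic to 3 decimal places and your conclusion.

Ratio total = 35. Expected counts: 245×6/35 = 42, 245×6/35 = 42, 245×6/35 = 42, 245×1/35 = 7, 245×6/35 = 42, 245×2/35 = 14, 245×5/35 = 35, 245×3/35 = 21.
cat         O        E   (O−E)²/E
ch 1       44       42     0.0952
ch 2       50       42     1.5238
ch 3       46       42     0.3810
ch 4        8        7     0.1429
ch 5       36       42     0.8571
ch 6        9       14     1.7857
ch 7       39       35     0.4571
ch 8       13       21     3.0476
Sum = 8.290
df = 7. Since 8.290 < 16.013, we do not reject H₀.

8.290; do not reject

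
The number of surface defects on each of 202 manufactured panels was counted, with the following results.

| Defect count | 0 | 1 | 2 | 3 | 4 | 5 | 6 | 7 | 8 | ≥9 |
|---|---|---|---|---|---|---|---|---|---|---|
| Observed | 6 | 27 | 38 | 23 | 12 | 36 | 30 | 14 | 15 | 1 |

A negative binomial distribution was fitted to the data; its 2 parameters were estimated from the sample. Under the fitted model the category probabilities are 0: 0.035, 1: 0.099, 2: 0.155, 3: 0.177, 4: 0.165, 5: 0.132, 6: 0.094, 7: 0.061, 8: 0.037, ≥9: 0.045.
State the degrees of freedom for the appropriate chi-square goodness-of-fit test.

There are k = 10 categories and 2 parameters estimated from the data, so df = 10 − 1 − 2 = 7.

7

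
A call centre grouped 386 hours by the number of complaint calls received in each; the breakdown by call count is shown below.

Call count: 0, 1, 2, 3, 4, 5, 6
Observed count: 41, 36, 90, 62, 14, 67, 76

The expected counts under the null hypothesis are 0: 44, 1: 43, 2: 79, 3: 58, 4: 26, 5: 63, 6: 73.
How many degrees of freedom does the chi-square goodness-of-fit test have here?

6

There are k = 7 categories and no parameters were estimated from the data, so df = 7 − 1 = 6.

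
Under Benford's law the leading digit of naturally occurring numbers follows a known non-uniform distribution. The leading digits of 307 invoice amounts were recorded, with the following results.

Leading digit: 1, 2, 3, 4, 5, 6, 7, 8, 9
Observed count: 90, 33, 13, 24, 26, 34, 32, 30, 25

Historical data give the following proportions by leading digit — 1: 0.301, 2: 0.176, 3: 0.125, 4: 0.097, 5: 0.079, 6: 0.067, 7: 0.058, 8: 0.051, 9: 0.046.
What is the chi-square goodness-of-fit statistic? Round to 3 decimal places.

67.879

Expected counts E_i = n·p_i: 307×0.301 = 92.407, 307×0.176 = 54.032, 307×0.125 = 38.375, 307×0.097 = 29.779, 307×0.079 = 24.253, 307×0.067 = 20.569, 307×0.058 = 17.806, 307×0.051 = 15.657, 307×0.046 = 14.122.
cat         O        E   (O−E)²/E
1          90   92.407     0.0627
2          33   54.032     8.1867
3          13   38.375    16.7789
4          24   29.779     1.1215
5          26   24.253     0.1258
6          34   20.569     8.7701
7          32   17.806    11.3147
8          30   15.657    13.1393
9          25   14.122     8.3792
Sum = 67.879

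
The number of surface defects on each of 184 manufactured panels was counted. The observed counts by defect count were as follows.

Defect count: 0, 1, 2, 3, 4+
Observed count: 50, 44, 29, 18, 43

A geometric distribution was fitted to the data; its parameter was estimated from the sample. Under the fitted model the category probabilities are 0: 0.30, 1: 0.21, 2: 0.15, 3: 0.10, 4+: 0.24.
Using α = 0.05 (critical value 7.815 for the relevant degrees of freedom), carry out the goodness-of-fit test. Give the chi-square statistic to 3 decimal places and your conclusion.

1.344; do not reject

Expected counts E_i = n·p_i: 184×0.30 = 55.2, 184×0.21 = 38.64, 184×0.15 = 27.6, 184×0.10 = 18.4, 184×0.24 = 44.16.
0: (50 − 55.2)²/55.2 = 27.04/55.2 = 0.4899
1: (44 − 38.64)²/38.64 = 28.7296/38.64 = 0.7435
2: (29 − 27.6)²/27.6 = 1.96/27.6 = 0.0710
3: (18 − 18.4)²/18.4 = 0.16/18.4 = 0.0087
4+: (43 − 44.16)²/44.16 = 1.3456/44.16 = 0.0305
Sum = 1.344
df = 3. Since 1.344 < 7.815, we do not reject H₀.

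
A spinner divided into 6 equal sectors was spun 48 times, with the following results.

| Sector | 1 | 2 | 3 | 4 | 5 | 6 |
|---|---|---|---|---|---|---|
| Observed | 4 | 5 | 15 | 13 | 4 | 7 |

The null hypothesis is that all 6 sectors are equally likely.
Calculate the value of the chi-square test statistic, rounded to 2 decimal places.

Under H₀ each category has probability 1/6, so each expected count is 48/6 = 8.
χ² = (4−8)²/8 + (5−8)²/8 + (15−8)²/8 + (13−8)²/8 + (4−8)²/8 + (7−8)²/8
   = 2.000 + 1.125 + 6.125 + 3.125 + 2.000 + 0.125
Sum = 14.50

14.50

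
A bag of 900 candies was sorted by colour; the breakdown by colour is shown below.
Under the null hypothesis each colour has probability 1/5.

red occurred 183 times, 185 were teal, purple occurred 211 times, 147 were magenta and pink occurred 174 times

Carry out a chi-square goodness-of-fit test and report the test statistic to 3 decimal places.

11.778

Under H₀ each category has probability 1/5, so each expected count is 900/5 = 180.
χ² = (183−180)²/180 + (185−180)²/180 + (211−180)²/180 + (147−180)²/180 + (174−180)²/180
   = 0.0500 + 0.1389 + 5.3389 + 6.0500 + 0.2000
Sum = 11.778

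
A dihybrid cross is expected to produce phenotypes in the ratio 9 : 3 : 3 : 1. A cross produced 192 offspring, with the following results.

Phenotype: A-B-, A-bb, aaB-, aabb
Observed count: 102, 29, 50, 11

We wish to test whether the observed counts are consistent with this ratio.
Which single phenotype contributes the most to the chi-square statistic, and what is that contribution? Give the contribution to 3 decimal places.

aaB-, 5.444

Ratio total = 16. Expected counts: 192×9/16 = 108, 192×3/16 = 36, 192×3/16 = 36, 192×1/16 = 12.
χ² = (102−108)²/108 + (29−36)²/36 + (50−36)²/36 + (11−12)²/12
   = 0.3333 + 1.3611 + 5.4444 + 0.0833
The largest term is for aaB-: 5.444.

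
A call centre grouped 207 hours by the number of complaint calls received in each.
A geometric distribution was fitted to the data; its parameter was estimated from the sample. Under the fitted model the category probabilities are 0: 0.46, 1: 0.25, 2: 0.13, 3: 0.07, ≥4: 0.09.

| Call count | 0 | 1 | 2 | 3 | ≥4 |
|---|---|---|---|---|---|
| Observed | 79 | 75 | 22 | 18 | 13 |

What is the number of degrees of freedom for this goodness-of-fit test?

3

There are k = 5 categories and 1 parameter estimated from the data, so df = 5 − 1 − 1 = 3.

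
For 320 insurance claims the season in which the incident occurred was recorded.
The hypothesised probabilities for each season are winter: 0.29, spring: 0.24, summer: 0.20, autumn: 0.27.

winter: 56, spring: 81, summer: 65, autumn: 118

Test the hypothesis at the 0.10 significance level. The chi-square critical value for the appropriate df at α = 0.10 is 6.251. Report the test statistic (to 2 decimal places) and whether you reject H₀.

26.40; reject

Expected counts E_i = n·p_i: 320×0.29 = 92.8, 320×0.24 = 76.8, 320×0.20 = 64, 320×0.27 = 86.4.
winter: (56 − 92.8)²/92.8 = 1354.24/92.8 = 14.593
spring: (81 − 76.8)²/76.8 = 17.64/76.8 = 0.230
summer: (65 − 64)²/64 = 1/64 = 0.016
autumn: (118 − 86.4)²/86.4 = 998.56/86.4 = 11.557
Sum = 26.40
df = 3. Since 26.40 > 6.251, we reject H₀.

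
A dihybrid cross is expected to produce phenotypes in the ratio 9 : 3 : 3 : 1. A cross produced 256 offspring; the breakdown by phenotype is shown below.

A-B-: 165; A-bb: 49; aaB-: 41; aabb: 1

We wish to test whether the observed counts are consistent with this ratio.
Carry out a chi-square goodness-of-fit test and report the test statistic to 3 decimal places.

18.167

Ratio total = 16. Expected counts: 256×9/16 = 144, 256×3/16 = 48, 256×3/16 = 48, 256×1/16 = 16.
χ² = (165−144)²/144 + (49−48)²/48 + (41−48)²/48 + (1−16)²/16
   = 3.0625 + 0.0208 + 1.0208 + 14.0625
Sum = 18.167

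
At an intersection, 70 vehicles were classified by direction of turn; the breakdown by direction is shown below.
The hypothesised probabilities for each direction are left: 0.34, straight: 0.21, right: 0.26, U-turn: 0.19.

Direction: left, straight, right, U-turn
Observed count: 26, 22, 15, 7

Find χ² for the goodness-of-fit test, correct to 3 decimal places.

7.375

Expected counts E_i = n·p_i: 70×0.34 = 23.8, 70×0.21 = 14.7, 70×0.26 = 18.2, 70×0.19 = 13.3.
χ² = (26−23.8)²/23.8 + (22−14.7)²/14.7 + (15−18.2)²/18.2 + (7−13.3)²/13.3
   = 0.2034 + 3.6252 + 0.5626 + 2.9842
Sum = 7.375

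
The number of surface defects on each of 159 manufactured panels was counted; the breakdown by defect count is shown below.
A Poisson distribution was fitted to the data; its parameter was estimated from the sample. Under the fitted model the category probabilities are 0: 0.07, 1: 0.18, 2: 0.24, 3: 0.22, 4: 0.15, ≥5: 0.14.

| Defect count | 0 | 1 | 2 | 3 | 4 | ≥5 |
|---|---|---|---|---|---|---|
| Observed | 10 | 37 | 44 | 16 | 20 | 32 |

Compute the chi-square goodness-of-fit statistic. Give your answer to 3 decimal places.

Expected counts E_i = n·p_i: 159×0.07 = 11.13, 159×0.18 = 28.62, 159×0.24 = 38.16, 159×0.22 = 34.98, 159×0.15 = 23.85, 159×0.14 = 22.26.
cat         O        E   (O−E)²/E
0          10    11.13     0.1147
1          37    28.62     2.4537
2          44    38.16     0.8938
3          16    34.98    10.2985
4          20    23.85     0.6215
≥5         32    22.26     4.2618
Sum = 18.644

18.644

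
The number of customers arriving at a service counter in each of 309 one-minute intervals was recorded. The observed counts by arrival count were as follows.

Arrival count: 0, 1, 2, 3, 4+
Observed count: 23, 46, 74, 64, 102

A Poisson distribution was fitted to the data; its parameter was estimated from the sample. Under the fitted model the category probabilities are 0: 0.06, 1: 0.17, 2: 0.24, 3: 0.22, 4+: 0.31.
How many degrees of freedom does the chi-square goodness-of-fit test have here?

There are k = 5 categories and 1 parameter estimated from the data, so df = 5 − 1 − 1 = 3.

3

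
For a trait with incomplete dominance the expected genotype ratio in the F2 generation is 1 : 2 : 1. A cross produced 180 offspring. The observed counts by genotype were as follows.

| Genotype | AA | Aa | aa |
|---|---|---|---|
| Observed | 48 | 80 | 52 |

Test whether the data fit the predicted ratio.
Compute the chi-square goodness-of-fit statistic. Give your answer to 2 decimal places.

Ratio total = 4. Expected counts: 180×1/4 = 45, 180×2/4 = 90, 180×1/4 = 45.
χ² = (48−45)²/45 + (80−90)²/90 + (52−45)²/45
   = 0.200 + 1.111 + 1.089
Sum = 2.40

2.40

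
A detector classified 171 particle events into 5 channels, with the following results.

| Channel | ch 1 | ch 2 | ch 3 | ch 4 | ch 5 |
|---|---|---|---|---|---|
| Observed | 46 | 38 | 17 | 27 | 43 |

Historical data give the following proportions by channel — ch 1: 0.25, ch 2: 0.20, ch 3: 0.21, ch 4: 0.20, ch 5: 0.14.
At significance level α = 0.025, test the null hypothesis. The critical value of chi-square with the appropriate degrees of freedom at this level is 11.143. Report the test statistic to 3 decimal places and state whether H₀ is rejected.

27.318; reject

Expected counts E_i = n·p_i: 171×0.25 = 42.75, 171×0.20 = 34.2, 171×0.21 = 35.91, 171×0.20 = 34.2, 171×0.14 = 23.94.
ch 1: (46 − 42.75)²/42.75 = 10.5625/42.75 = 0.2471
ch 2: (38 − 34.2)²/34.2 = 14.44/34.2 = 0.4222
ch 3: (17 − 35.91)²/35.91 = 357.5881/35.91 = 9.9579
ch 4: (27 − 34.2)²/34.2 = 51.84/34.2 = 1.5158
ch 5: (43 − 23.94)²/23.94 = 363.2836/23.94 = 15.1748
Sum = 27.318
df = 4. Since 27.318 > 11.143, we reject H₀.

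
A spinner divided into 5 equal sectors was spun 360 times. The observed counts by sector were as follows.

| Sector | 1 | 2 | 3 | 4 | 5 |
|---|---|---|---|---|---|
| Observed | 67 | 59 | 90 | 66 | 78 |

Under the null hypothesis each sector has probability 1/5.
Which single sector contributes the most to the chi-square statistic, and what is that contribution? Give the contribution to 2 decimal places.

3, 4.50

Expected count for each of the 5 categories: 360/5 = 72.
cat         O        E   (O−E)²/E
1          67       72      0.347
2          59       72      2.347
3          90       72      4.500
4          66       72      0.500
5          78       72      0.500
The largest term is for 3: 4.50.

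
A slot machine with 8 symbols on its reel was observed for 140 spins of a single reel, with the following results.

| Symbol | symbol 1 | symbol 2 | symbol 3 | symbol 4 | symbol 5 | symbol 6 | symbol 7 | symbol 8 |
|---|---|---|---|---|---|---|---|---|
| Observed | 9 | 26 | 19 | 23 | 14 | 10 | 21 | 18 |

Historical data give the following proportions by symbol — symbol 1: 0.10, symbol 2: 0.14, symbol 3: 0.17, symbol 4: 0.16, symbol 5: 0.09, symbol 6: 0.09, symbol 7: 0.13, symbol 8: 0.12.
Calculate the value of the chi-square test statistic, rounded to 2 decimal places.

6.07

Expected counts E_i = n·p_i: 140×0.10 = 14, 140×0.14 = 19.6, 140×0.17 = 23.8, 140×0.16 = 22.4, 140×0.09 = 12.6, 140×0.09 = 12.6, 140×0.13 = 18.2, 140×0.12 = 16.8.
cat           O        E   (O−E)²/E
symbol 1      9       14      1.786
symbol 2     26     19.6      2.090
symbol 3     19     23.8      0.968
symbol 4     23     22.4      0.016
symbol 5     14     12.6      0.156
symbol 6     10     12.6      0.537
symbol 7     21     18.2      0.431
symbol 8     18     16.8      0.086
Sum = 6.07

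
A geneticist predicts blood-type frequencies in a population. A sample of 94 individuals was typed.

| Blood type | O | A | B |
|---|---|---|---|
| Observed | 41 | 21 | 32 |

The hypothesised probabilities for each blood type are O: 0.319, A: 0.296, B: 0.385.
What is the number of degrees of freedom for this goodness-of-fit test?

2

There are k = 3 categories and no parameters were estimated from the data, so df = 3 − 1 = 2.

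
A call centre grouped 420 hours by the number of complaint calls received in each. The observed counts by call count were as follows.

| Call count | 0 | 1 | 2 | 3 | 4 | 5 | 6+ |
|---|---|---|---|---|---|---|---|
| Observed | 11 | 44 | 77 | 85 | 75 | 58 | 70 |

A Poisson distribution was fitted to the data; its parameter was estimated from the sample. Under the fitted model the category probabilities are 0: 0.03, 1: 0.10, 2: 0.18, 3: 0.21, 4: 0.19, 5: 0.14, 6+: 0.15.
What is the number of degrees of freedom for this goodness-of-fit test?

There are k = 7 categories and 1 parameter estimated from the data, so df = 7 − 1 − 1 = 5.

5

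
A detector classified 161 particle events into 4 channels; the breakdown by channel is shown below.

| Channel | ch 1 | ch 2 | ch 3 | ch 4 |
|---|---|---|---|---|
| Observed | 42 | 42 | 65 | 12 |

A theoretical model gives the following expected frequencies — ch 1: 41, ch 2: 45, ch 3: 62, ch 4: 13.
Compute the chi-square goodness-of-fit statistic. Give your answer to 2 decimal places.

ch 1: (42 − 41)²/41 = 1/41 = 0.024
ch 2: (42 − 45)²/45 = 9/45 = 0.200
ch 3: (65 − 62)²/62 = 9/62 = 0.145
ch 4: (12 − 13)²/13 = 1/13 = 0.077
Sum = 0.45

0.45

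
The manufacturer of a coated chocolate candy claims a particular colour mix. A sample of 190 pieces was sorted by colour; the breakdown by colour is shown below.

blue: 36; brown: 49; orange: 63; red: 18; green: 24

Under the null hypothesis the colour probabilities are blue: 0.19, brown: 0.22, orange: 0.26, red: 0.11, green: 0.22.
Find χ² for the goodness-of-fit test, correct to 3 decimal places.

12.967

Expected counts E_i = n·p_i: 190×0.19 = 36.1, 190×0.22 = 41.8, 190×0.26 = 49.4, 190×0.11 = 20.9, 190×0.22 = 41.8.
χ² = (36−36.1)²/36.1 + (49−41.8)²/41.8 + (63−49.4)²/49.4 + (18−20.9)²/20.9 + (24−41.8)²/41.8
   = 0.0003 + 1.2402 + 3.7441 + 0.4024 + 7.5799
Sum = 12.967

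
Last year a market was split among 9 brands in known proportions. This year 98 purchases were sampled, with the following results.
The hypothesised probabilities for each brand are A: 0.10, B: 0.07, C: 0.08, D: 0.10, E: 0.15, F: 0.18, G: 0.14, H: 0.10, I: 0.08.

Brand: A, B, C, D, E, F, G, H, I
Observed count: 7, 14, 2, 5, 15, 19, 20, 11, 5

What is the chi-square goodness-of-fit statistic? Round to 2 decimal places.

Expected counts E_i = n·p_i: 98×0.10 = 9.8, 98×0.07 = 6.86, 98×0.08 = 7.84, 98×0.10 = 9.8, 98×0.15 = 14.7, 98×0.18 = 17.64, 98×0.14 = 13.72, 98×0.10 = 9.8, 98×0.08 = 7.84.
χ² = (7−9.8)²/9.8 + (14−6.86)²/6.86 + (2−7.84)²/7.84 + (5−9.8)²/9.8 + (15−14.7)²/14.7 + (19−17.64)²/17.64 + (20−13.72)²/13.72 + (11−9.8)²/9.8 + (5−7.84)²/7.84
   = 0.800 + 7.431 + 4.350 + 2.351 + 0.006 + 0.105 + 2.875 + 0.147 + 1.029
Sum = 19.09

19.09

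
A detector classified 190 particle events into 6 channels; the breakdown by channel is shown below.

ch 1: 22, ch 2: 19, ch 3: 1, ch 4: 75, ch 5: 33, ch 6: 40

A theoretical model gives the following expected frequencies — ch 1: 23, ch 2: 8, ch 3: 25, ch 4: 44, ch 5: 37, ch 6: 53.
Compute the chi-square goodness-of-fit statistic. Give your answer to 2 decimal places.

ch 1: (22 − 23)²/23 = 1/23 = 0.043
ch 2: (19 − 8)²/8 = 121/8 = 15.125
ch 3: (1 − 25)²/25 = 576/25 = 23.040
ch 4: (75 − 44)²/44 = 961/44 = 21.841
ch 5: (33 − 37)²/37 = 16/37 = 0.432
ch 6: (40 − 53)²/53 = 169/53 = 3.189
Sum = 63.67

63.67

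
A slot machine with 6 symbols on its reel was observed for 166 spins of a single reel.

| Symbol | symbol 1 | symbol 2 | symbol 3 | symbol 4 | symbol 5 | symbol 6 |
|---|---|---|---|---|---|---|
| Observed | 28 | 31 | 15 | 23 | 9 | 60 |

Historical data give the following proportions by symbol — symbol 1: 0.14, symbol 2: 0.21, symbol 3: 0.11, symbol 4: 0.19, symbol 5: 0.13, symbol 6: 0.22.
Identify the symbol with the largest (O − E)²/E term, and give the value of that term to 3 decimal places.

symbol 6, 15.096

Expected counts E_i = n·p_i: 166×0.14 = 23.24, 166×0.21 = 34.86, 166×0.11 = 18.26, 166×0.19 = 31.54, 166×0.13 = 21.58, 166×0.22 = 36.52.
cat           O        E   (O−E)²/E
symbol 1     28    23.24     0.9749
symbol 2     31    34.86     0.4274
symbol 3     15    18.26     0.5820
symbol 4     23    31.54     2.3124
symbol 5      9    21.58     7.3335
symbol 6     60    36.52    15.0961
The largest term is for symbol 6: 15.096.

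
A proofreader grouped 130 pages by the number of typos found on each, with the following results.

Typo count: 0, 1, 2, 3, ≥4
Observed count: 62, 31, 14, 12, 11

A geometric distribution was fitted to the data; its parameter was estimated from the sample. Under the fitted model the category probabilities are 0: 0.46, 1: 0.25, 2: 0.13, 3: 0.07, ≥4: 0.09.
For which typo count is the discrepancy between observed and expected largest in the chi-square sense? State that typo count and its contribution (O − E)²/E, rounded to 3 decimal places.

Expected counts E_i = n·p_i: 130×0.46 = 59.8, 130×0.25 = 32.5, 130×0.13 = 16.9, 130×0.07 = 9.1, 130×0.09 = 11.7.
cat         O        E   (O−E)²/E
0          62     59.8     0.0809
1          31     32.5     0.0692
2          14     16.9     0.4976
3          12      9.1     0.9242
≥4         11     11.7     0.0419
The largest term is for 3: 0.924.

3, 0.924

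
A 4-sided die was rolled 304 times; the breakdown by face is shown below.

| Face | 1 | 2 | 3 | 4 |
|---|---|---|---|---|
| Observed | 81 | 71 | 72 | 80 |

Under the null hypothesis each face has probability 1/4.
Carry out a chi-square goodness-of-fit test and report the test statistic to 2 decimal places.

Under H₀ each category has probability 1/4, so each expected count is 304/4 = 76.
1: (81 − 76)²/76 = 25/76 = 0.329
2: (71 − 76)²/76 = 25/76 = 0.329
3: (72 − 76)²/76 = 16/76 = 0.211
4: (80 − 76)²/76 = 16/76 = 0.211
Sum = 1.08

1.08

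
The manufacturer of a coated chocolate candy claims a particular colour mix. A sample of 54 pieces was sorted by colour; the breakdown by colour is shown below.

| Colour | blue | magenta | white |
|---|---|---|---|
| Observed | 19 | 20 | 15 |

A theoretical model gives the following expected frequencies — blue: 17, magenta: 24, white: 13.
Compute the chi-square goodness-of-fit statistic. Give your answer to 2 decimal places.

χ² = (19−17)²/17 + (20−24)²/24 + (15−13)²/13
   = 0.235 + 0.667 + 0.308
Sum = 1.21

1.21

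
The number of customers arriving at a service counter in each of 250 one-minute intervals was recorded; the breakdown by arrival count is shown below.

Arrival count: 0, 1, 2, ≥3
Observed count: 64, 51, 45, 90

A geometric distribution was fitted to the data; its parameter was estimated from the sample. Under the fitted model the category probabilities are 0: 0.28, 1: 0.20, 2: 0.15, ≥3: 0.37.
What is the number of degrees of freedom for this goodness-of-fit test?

2

There are k = 4 categories and 1 parameter estimated from the data, so df = 4 − 1 − 1 = 2.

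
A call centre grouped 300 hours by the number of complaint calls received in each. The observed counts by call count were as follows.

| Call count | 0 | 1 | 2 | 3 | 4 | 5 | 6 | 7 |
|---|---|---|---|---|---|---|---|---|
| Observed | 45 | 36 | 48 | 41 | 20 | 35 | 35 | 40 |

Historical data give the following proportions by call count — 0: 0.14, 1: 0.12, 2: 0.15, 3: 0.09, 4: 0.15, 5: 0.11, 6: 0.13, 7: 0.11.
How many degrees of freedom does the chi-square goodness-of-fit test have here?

7

There are k = 8 categories and no parameters were estimated from the data, so df = 8 − 1 = 7.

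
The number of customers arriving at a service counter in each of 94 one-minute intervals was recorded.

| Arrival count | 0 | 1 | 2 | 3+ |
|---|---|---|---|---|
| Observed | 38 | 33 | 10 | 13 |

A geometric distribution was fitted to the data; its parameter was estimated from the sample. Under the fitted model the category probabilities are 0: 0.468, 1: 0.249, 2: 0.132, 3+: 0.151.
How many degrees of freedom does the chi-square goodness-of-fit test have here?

There are k = 4 categories and 1 parameter estimated from the data, so df = 4 − 1 − 1 = 2.

2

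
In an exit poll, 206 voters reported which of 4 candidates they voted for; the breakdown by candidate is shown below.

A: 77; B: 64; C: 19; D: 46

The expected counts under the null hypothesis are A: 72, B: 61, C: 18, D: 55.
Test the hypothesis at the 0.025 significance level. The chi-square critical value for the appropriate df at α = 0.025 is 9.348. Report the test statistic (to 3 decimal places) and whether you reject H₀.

A: (77 − 72)²/72 = 25/72 = 0.3472
B: (64 − 61)²/61 = 9/61 = 0.1475
C: (19 − 18)²/18 = 1/18 = 0.0556
D: (46 − 55)²/55 = 81/55 = 1.4727
Sum = 2.023
df = 3. Since 2.023 < 9.348, we do not reject H₀.

2.023; do not reject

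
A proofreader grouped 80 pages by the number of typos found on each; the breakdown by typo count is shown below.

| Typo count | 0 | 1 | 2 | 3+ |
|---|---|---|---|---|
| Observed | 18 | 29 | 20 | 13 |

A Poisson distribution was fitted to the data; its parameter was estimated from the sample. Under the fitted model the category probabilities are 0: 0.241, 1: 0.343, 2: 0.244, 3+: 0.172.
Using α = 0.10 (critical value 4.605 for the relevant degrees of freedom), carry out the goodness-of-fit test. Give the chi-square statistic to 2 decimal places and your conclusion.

Expected counts E_i = n·p_i: 80×0.241 = 19.28, 80×0.343 = 27.44, 80×0.244 = 19.52, 80×0.172 = 13.76.
χ² = (18−19.28)²/19.28 + (29−27.44)²/27.44 + (20−19.52)²/19.52 + (13−13.76)²/13.76
   = 0.085 + 0.089 + 0.012 + 0.042
Sum = 0.23
df = 2. Since 0.23 < 4.605, we do not reject H₀.

0.23; do not reject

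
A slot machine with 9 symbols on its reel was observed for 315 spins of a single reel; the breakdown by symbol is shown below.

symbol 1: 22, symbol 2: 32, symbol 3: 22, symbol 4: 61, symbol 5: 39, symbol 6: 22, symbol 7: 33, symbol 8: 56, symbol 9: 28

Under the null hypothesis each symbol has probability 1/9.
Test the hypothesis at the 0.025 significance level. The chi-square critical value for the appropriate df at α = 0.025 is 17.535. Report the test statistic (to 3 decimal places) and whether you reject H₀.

Expected count for each of the 9 categories: 315/9 = 35.
symbol 1: (22 − 35)²/35 = 169/35 = 4.8286
symbol 2: (32 − 35)²/35 = 9/35 = 0.2571
symbol 3: (22 − 35)²/35 = 169/35 = 4.8286
symbol 4: (61 − 35)²/35 = 676/35 = 19.3143
symbol 5: (39 − 35)²/35 = 16/35 = 0.4571
symbol 6: (22 − 35)²/35 = 169/35 = 4.8286
symbol 7: (33 − 35)²/35 = 4/35 = 0.1143
symbol 8: (56 − 35)²/35 = 441/35 = 12.6000
symbol 9: (28 − 35)²/35 = 49/35 = 1.4000
Sum = 48.629
df = 8. Since 48.629 > 17.535, we reject H₀.

48.629; reject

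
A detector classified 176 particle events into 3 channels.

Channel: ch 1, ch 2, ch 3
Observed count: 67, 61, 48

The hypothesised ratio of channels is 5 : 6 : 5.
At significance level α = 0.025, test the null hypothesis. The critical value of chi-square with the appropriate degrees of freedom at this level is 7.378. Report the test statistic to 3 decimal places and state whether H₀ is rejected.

3.888; do not reject

Ratio total = 16. Expected counts: 176×5/16 = 55, 176×6/16 = 66, 176×5/16 = 55.
χ² = (67−55)²/55 + (61−66)²/66 + (48−55)²/55
   = 2.6182 + 0.3788 + 0.8909
Sum = 3.888
df = 2. Since 3.888 < 7.378, we do not reject H₀.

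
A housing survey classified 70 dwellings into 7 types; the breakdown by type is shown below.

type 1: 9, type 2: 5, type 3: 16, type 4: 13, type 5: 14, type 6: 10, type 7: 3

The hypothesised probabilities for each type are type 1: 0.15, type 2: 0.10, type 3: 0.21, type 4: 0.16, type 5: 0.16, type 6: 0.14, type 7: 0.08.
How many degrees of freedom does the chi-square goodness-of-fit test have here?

6

There are k = 7 categories and no parameters were estimated from the data, so df = 7 − 1 = 6.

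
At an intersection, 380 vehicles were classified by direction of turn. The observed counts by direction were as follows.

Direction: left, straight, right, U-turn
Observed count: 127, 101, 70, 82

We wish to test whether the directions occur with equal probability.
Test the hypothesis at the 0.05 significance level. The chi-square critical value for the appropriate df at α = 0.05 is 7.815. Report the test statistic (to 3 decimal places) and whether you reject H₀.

19.516; reject

Under H₀ each category has probability 1/4, so each expected count is 380/4 = 95.
χ² = (127−95)²/95 + (101−95)²/95 + (70−95)²/95 + (82−95)²/95
   = 10.7789 + 0.3789 + 6.5789 + 1.7789
Sum = 19.516
df = 3. Since 19.516 > 7.815, we reject H₀.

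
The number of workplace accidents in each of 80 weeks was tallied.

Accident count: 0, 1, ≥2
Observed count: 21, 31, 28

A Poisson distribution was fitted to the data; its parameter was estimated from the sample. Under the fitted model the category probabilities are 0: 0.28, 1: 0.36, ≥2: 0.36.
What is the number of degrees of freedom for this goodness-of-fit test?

There are k = 3 categories and 1 parameter estimated from the data, so df = 3 − 1 − 1 = 1.

1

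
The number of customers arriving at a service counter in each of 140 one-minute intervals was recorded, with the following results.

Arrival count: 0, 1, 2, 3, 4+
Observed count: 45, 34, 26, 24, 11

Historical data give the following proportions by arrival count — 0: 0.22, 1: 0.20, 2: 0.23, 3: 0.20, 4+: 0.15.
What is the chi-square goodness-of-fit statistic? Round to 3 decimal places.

Expected counts E_i = n·p_i: 140×0.22 = 30.8, 140×0.20 = 28, 140×0.23 = 32.2, 140×0.20 = 28, 140×0.15 = 21.
χ² = (45−30.8)²/30.8 + (34−28)²/28 + (26−32.2)²/32.2 + (24−28)²/28 + (11−21)²/21
   = 6.5468 + 1.2857 + 1.1938 + 0.5714 + 4.7619
Sum = 14.360

14.360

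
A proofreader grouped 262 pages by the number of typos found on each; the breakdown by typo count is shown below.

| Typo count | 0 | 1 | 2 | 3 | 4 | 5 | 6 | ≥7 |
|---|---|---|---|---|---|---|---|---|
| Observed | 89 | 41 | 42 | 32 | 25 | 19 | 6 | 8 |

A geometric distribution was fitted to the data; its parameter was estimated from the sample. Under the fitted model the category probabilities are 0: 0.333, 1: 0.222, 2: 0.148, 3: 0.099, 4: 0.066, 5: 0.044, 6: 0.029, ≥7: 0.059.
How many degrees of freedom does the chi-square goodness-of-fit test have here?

There are k = 8 categories and 1 parameter estimated from the data, so df = 8 − 1 − 1 = 6.

6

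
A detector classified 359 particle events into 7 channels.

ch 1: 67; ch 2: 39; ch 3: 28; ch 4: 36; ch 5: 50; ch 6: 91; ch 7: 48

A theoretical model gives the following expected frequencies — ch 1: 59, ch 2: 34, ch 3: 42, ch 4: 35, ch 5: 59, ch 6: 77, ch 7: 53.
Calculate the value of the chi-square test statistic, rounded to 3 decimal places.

10.905

ch 1: (67 − 59)²/59 = 64/59 = 1.0847
ch 2: (39 − 34)²/34 = 25/34 = 0.7353
ch 3: (28 − 42)²/42 = 196/42 = 4.6667
ch 4: (36 − 35)²/35 = 1/35 = 0.0286
ch 5: (50 − 59)²/59 = 81/59 = 1.3729
ch 6: (91 − 77)²/77 = 196/77 = 2.5455
ch 7: (48 − 53)²/53 = 25/53 = 0.4717
Sum = 10.905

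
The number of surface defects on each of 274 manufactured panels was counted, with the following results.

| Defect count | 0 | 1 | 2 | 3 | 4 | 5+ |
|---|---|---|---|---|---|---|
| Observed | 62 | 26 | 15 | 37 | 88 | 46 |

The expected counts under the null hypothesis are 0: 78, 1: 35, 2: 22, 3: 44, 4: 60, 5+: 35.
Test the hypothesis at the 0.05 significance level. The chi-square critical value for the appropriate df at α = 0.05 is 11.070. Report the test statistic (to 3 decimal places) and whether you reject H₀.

25.461; reject

0: (62 − 78)²/78 = 256/78 = 3.2821
1: (26 − 35)²/35 = 81/35 = 2.3143
2: (15 − 22)²/22 = 49/22 = 2.2273
3: (37 − 44)²/44 = 49/44 = 1.1136
4: (88 − 60)²/60 = 784/60 = 13.0667
5+: (46 − 35)²/35 = 121/35 = 3.4571
Sum = 25.461
df = 5. Since 25.461 > 11.070, we reject H₀.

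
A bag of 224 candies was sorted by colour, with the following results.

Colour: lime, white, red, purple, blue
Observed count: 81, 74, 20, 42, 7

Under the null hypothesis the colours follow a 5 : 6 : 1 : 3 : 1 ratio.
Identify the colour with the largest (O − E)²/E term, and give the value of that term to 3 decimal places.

blue, 3.500

Ratio total = 16. Expected counts: 224×5/16 = 70, 224×6/16 = 84, 224×1/16 = 14, 224×3/16 = 42, 224×1/16 = 14.
lime: (81 − 70)²/70 = 121/70 = 1.7286
white: (74 − 84)²/84 = 100/84 = 1.1905
red: (20 − 14)²/14 = 36/14 = 2.5714
purple: (42 − 42)²/42 = 0/42 = 0.0000
blue: (7 − 14)²/14 = 49/14 = 3.5000
The largest term is for blue: 3.500.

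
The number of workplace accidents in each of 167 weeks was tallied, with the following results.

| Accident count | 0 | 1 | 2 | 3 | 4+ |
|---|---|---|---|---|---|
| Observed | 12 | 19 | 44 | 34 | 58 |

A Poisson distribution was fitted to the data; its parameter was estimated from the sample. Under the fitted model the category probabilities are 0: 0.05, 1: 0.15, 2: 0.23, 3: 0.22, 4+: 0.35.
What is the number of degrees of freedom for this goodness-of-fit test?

3

There are k = 5 categories and 1 parameter estimated from the data, so df = 5 − 1 − 1 = 3.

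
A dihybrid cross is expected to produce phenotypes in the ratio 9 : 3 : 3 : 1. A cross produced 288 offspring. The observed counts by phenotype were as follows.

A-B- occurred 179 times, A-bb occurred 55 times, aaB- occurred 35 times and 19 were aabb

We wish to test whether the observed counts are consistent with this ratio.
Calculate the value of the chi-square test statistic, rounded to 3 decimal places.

Ratio total = 16. Expected counts: 288×9/16 = 162, 288×3/16 = 54, 288×3/16 = 54, 288×1/16 = 18.
cat         O        E   (O−E)²/E
A-B-      179      162     1.7840
A-bb       55       54     0.0185
aaB-       35       54     6.6852
aabb       19       18     0.0556
Sum = 8.543

8.543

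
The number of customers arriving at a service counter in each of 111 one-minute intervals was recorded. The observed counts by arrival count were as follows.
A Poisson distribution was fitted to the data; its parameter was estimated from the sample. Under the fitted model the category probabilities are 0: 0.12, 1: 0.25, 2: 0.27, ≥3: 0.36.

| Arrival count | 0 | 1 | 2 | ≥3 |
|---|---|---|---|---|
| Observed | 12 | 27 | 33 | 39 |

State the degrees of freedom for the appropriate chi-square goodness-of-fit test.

2

There are k = 4 categories and 1 parameter estimated from the data, so df = 4 − 1 − 1 = 2.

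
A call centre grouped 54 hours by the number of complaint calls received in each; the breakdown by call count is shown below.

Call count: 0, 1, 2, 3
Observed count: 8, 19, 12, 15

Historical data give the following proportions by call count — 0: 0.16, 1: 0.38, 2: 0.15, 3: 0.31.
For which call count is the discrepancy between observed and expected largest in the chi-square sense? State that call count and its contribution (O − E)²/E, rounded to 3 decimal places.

2, 1.878

Expected counts E_i = n·p_i: 54×0.16 = 8.64, 54×0.38 = 20.52, 54×0.15 = 8.1, 54×0.31 = 16.74.
0: (8 − 8.64)²/8.64 = 0.4096/8.64 = 0.0474
1: (19 − 20.52)²/20.52 = 2.3104/20.52 = 0.1126
2: (12 − 8.1)²/8.1 = 15.21/8.1 = 1.8778
3: (15 − 16.74)²/16.74 = 3.0276/16.74 = 0.1809
The largest term is for 2: 1.878.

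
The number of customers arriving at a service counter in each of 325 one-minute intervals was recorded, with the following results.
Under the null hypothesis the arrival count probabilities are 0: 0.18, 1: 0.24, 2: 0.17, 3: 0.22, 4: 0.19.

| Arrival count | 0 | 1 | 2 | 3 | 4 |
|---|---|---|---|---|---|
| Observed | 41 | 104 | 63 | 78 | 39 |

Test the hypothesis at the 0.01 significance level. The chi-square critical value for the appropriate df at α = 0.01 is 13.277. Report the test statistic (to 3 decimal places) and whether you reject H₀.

Expected counts E_i = n·p_i: 325×0.18 = 58.5, 325×0.24 = 78, 325×0.17 = 55.25, 325×0.22 = 71.5, 325×0.19 = 61.75.
χ² = (41−58.5)²/58.5 + (104−78)²/78 + (63−55.25)²/55.25 + (78−71.5)²/71.5 + (39−61.75)²/61.75
   = 5.2350 + 8.6667 + 1.0871 + 0.5909 + 8.3816
Sum = 23.961
df = 4. Since 23.961 > 13.277, we reject H₀.

23.961; reject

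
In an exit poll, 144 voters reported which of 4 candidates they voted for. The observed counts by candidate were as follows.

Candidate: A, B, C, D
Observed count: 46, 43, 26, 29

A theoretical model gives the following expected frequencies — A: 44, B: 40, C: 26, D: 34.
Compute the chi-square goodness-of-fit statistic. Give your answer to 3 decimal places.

A: (46 − 44)²/44 = 4/44 = 0.0909
B: (43 − 40)²/40 = 9/40 = 0.2250
C: (26 − 26)²/26 = 0/26 = 0.0000
D: (29 − 34)²/34 = 25/34 = 0.7353
Sum = 1.051

1.051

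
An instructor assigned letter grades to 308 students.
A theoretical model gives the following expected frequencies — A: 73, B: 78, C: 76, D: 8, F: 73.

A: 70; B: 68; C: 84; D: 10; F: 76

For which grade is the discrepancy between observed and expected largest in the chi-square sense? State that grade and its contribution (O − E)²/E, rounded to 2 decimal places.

χ² = (70−73)²/73 + (68−78)²/78 + (84−76)²/76 + (10−8)²/8 + (76−73)²/73
   = 0.123 + 1.282 + 0.842 + 0.500 + 0.123
The largest term is for B: 1.28.

B, 1.28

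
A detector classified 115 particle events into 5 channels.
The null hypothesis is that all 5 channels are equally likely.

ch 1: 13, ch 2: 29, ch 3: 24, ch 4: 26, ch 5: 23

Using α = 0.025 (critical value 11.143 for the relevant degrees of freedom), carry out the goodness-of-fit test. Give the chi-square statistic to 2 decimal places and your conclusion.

Under H₀ each category has probability 1/5, so each expected count is 115/5 = 23.
ch 1: (13 − 23)²/23 = 100/23 = 4.348
ch 2: (29 − 23)²/23 = 36/23 = 1.565
ch 3: (24 − 23)²/23 = 1/23 = 0.043
ch 4: (26 − 23)²/23 = 9/23 = 0.391
ch 5: (23 − 23)²/23 = 0/23 = 0.000
Sum = 6.35
df = 4. Since 6.35 < 11.143, we do not reject H₀.

6.35; do not reject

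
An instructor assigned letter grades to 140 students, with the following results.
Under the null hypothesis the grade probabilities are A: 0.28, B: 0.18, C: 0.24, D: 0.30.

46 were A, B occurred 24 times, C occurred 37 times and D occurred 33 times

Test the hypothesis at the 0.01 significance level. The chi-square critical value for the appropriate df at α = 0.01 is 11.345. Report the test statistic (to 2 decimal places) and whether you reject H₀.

3.51; do not reject

Expected counts E_i = n·p_i: 140×0.28 = 39.2, 140×0.18 = 25.2, 140×0.24 = 33.6, 140×0.30 = 42.
cat         O        E   (O−E)²/E
A          46     39.2      1.180
B          24     25.2      0.057
C          37     33.6      0.344
D          33       42      1.929
Sum = 3.51
df = 3. Since 3.51 < 11.345, we do not reject H₀.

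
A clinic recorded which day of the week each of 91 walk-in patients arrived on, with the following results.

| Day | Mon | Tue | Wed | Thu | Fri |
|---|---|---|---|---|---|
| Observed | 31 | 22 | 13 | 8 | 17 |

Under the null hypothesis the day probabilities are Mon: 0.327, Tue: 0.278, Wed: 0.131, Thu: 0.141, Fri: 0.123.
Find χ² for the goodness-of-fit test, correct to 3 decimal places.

5.411

Expected counts E_i = n·p_i: 91×0.327 = 29.757, 91×0.278 = 25.298, 91×0.131 = 11.921, 91×0.141 = 12.831, 91×0.123 = 11.193.
cat         O        E   (O−E)²/E
Mon        31   29.757     0.0519
Tue        22   25.298     0.4299
Wed        13   11.921     0.0977
Thu         8   12.831     1.8189
Fri        17   11.193     3.0127
Sum = 5.411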